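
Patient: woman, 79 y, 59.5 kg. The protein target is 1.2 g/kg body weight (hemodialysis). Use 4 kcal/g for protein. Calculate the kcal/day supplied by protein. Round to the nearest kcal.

286 kcal/day

Protein = 1.2 g/kg × 59.5 kg = 71.4 g/day.
Protein energy = 71.4 g × 4 kcal/g = 285.6 kcal/day.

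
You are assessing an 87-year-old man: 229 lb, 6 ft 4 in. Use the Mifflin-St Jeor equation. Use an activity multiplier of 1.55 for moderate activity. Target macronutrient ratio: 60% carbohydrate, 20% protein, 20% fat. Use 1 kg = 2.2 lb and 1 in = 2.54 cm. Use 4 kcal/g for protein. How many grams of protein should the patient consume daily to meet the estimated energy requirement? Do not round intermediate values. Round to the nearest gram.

Convert to metric: weight = 229 ÷ 2.2 = 104.0909 kg; height = (6×12 + 4) × 2.54 = 76 × 2.54 = 193.04 cm.
Mifflin-St Jeor (male): BMR = 10(104.0909) + 6.25(193.04) − 5(87) + 5 = 1040.9091 + 1206.5 − 435 + 5 = 1817.4091 kcal/day.
TEE = 1817.4091 × 1.55 = 2816.9841 kcal/day.
Protein energy = 20% × 2816.9841 = 563.3968 kcal.
Protein = 563.3968 ÷ 4 kcal/g = 140.8492 g.

141 g/day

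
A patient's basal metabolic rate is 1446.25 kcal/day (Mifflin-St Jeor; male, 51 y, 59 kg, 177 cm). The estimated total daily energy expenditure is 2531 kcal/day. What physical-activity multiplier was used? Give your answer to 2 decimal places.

1.75

Activity factor = TEE ÷ BMR = 2531 ÷ 1446.25 = 1.75.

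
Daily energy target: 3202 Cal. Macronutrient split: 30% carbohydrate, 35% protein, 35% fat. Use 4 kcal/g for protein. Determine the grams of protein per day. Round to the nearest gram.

Protein energy = 35% × 3202 = 1120.7 kcal.
At 4 kcal/g: 1120.7 ÷ 4 = 280.175 g.

280 g/day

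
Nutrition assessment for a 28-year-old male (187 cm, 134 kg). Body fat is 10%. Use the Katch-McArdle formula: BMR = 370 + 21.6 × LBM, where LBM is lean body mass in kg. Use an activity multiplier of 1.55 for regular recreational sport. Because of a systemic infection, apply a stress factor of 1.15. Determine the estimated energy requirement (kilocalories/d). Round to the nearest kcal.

5303 kilocalories/d

LBM = 134 × (1 − 0.1) = 120.6 kg. Katch-McArdle: BMR = 370 + 21.6 × 120.6 = 2974.96 kcal/day.
TEE = BMR × activity factor = 2974.96 × 1.55 = 4611.188 kcal/day.
Apply stress factor: 4611.188 × 1.15 = 5302.8662 kcal/day.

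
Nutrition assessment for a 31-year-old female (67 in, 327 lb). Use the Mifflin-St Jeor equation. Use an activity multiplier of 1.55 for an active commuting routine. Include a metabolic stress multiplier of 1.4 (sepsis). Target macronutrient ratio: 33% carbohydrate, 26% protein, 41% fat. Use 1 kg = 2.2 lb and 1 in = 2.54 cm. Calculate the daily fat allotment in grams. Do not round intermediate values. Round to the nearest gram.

Convert to metric: weight = 327 ÷ 2.2 = 148.6364 kg; height = 67 × 2.54 = 170.18 cm.
Mifflin-St Jeor (female): BMR = 10(148.6364) + 6.25(170.18) − 5(31) − 161 = 1486.3636 + 1063.625 − 155 − 161 = 2233.9886 kcal/day.
TEE = 2233.9886 × 1.55 = 3462.6824 kcal/day.
With stress factor 1.4: 3462.6824 × 1.4 = 4847.7553 kcal/day.
Fat energy = 41% × 4847.7553 = 1987.5797 kcal.
Fat = 1987.5797 ÷ 9 kcal/g = 220.8422 g.

221 g/day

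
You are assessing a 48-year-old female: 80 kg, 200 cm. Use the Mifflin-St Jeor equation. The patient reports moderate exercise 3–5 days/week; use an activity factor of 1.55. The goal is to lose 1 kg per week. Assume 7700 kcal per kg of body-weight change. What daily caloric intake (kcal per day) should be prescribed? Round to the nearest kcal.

1456 kcal per day

Mifflin-St Jeor (female): BMR = 10(80) + 6.25(200) − 5(48) − 161 = 800 + 1250 − 240 − 161 = 1649 kcal/day.
TEE = 1649 × 1.55 = 2555.95 kcal/day.
Required daily deficit = 1 × 7700 ÷ 7 = 1100 kcal/day.
Target intake = 2555.95 − 1100 = 1455.95 kcal/day.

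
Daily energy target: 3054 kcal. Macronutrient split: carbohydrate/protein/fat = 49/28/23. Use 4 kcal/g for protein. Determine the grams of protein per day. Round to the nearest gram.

214 g/day

Protein energy = 28% × 3054 = 855.12 kcal.
At 4 kcal/g: 855.12 ÷ 4 = 213.78 g.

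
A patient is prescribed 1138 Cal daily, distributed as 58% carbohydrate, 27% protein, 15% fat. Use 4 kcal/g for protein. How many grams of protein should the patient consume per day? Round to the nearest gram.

77 g/day

Protein energy = 27% × 1138 = 307.26 kcal.
At 4 kcal/g: 307.26 ÷ 4 = 76.815 g.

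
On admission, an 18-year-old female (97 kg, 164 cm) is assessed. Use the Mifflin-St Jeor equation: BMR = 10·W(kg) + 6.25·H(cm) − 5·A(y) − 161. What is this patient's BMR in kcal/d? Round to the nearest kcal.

1744 kcal/d

Mifflin-St Jeor (female): BMR = 10(97) + 6.25(164) − 5(18) − 161 = 970 + 1025 − 90 − 161 = 1744 kcal/day.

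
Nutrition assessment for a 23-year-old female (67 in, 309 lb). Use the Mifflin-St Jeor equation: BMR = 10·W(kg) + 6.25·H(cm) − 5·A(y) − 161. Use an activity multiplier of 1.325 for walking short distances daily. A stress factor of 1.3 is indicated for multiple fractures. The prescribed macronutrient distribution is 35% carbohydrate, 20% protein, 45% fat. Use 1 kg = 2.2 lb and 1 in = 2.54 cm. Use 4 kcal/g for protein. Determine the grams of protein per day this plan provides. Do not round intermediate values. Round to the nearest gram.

Convert to metric: weight = 309 ÷ 2.2 = 140.4545 kg; height = 67 × 2.54 = 170.18 cm.
Mifflin-St Jeor (female): BMR = 10(140.4545) + 6.25(170.18) − 5(23) − 161 = 1404.5455 + 1063.625 − 115 − 161 = 2192.1705 kcal/day.
TEE = 2192.1705 × 1.325 = 2904.6259 kcal/day.
With stress factor 1.3: 2904.6259 × 1.3 = 3776.0136 kcal/day.
Protein energy = 20% × 3776.0136 = 755.2027 kcal.
Protein = 755.2027 ÷ 4 kcal/g = 188.8007 g.

189 g/day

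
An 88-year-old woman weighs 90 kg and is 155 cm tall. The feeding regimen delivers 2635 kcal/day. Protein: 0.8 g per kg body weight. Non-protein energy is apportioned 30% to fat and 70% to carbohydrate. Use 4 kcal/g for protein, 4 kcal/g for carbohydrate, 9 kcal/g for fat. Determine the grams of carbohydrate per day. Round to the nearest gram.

Protein = 0.8 × 90 = 72 g → 72 × 4 = 288 kcal.
Non-protein calories = 2635 − 288 = 2347 kcal.
Fat: 30% × 2347 = 704.1 kcal; carbohydrate: 1642.9 kcal.
Carbohydrate: 1642.9 kcal ÷ 4 kcal/g = 410.725 g.

411 g/day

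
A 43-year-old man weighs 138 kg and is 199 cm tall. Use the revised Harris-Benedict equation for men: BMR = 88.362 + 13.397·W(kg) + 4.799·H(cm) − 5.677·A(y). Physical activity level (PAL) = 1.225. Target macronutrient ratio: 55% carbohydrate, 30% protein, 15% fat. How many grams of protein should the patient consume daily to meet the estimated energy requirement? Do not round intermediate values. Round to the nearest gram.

Harris-Benedict: BMR = 88.362 + 13.397(138) + 4.799(199) − 5.677(43) = 2648.038 kcal/day.
TEE = 2648.038 × 1.225 = 3243.8466 kcal/day.
Protein energy = 30% × 3243.8466 = 973.154 kcal.
Protein = 973.154 ÷ 4 kcal/g = 243.2885 g.

243 g/day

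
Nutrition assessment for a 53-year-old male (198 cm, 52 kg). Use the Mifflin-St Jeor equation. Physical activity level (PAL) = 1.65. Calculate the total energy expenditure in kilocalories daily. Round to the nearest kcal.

Mifflin-St Jeor (male): BMR = 10(52) + 6.25(198) − 5(53) + 5 = 520 + 1237.5 − 265 + 5 = 1497.5 kcal/day.
TEE = BMR × activity factor = 1497.5 × 1.65 = 2470.875 kcal/day.

2471 kilocalories daily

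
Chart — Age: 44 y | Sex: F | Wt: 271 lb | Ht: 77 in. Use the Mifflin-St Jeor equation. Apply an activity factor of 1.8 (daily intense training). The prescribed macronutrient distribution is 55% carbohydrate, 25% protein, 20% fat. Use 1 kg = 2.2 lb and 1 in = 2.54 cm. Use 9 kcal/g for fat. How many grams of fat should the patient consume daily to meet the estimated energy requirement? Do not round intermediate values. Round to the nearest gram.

83 g/day

Convert to metric: weight = 271 ÷ 2.2 = 123.1818 kg; height = 77 × 2.54 = 195.58 cm.
Mifflin-St Jeor (female): BMR = 10(123.1818) + 6.25(195.58) − 5(44) − 161 = 1231.8182 + 1222.375 − 220 − 161 = 2073.1932 kcal/day.
TEE = 2073.1932 × 1.8 = 3731.7477 kcal/day.
Fat energy = 20% × 3731.7477 = 746.3495 kcal.
Fat = 746.3495 ÷ 9 kcal/g = 82.9277 g.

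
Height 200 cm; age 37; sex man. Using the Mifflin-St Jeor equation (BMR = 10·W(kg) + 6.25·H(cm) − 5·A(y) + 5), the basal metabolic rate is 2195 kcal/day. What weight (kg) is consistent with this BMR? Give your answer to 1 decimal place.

2195 = 10·W + 6.25(200) − 5(37) + 5
10·W = 2195 − 1070 = 1125, so W = 112.5 kg.

112.5 kg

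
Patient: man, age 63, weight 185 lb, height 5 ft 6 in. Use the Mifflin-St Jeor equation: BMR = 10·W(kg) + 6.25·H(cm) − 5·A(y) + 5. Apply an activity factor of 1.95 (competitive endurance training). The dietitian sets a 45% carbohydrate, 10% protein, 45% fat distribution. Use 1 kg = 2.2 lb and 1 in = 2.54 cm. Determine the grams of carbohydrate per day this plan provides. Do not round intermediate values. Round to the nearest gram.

Convert to metric: weight = 185 ÷ 2.2 = 84.0909 kg; height = (5×12 + 6) × 2.54 = 66 × 2.54 = 167.64 cm.
Mifflin-St Jeor (male): BMR = 10(84.0909) + 6.25(167.64) − 5(63) + 5 = 840.9091 + 1047.75 − 315 + 5 = 1578.6591 kcal/day.
TEE = 1578.6591 × 1.95 = 3078.3852 kcal/day.
Carbohydrate energy = 45% × 3078.3852 = 1385.2734 kcal.
Carbohydrate = 1385.2734 ÷ 4 kcal/g = 346.3183 g.

346 g/day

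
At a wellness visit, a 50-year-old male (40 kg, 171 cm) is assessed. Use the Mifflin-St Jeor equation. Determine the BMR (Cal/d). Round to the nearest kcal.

1224 Cal/d

Mifflin-St Jeor (male): BMR = 10(40) + 6.25(171) − 5(50) + 5 = 400 + 1068.75 − 250 + 5 = 1223.75 kcal/day.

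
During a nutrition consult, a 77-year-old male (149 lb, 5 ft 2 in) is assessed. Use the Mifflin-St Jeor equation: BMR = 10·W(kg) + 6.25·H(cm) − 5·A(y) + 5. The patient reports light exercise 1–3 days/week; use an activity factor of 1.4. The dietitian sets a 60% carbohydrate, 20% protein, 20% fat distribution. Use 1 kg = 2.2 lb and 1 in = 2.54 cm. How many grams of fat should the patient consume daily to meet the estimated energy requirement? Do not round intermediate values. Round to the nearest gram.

40 g/day

Convert to metric: weight = 149 ÷ 2.2 = 67.7273 kg; height = (5×12 + 2) × 2.54 = 62 × 2.54 = 157.48 cm.
Mifflin-St Jeor (male): BMR = 10(67.7273) + 6.25(157.48) − 5(77) + 5 = 677.2727 + 984.25 − 385 + 5 = 1281.5227 kcal/day.
TEE = 1281.5227 × 1.4 = 1794.1318 kcal/day.
Fat energy = 20% × 1794.1318 = 358.8264 kcal.
Fat = 358.8264 ÷ 9 kcal/g = 39.8696 g.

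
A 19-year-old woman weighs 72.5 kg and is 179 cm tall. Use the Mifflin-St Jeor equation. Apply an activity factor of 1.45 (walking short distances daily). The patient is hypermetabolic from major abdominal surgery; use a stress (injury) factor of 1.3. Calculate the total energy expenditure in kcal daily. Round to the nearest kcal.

Mifflin-St Jeor (female): BMR = 10(72.5) + 6.25(179) − 5(19) − 161 = 725 + 1118.75 − 95 − 161 = 1587.75 kcal/day.
TEE = BMR × activity factor = 1587.75 × 1.45 = 2302.2375 kcal/day.
Apply stress factor: 2302.2375 × 1.3 = 2992.9088 kcal/day.

2993 kcal daily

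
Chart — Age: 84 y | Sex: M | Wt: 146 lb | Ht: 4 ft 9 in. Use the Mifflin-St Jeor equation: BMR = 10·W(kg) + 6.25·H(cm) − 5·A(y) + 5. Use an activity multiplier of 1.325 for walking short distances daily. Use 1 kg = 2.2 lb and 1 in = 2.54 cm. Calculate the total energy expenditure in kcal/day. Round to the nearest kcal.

1528 kcal/day

Convert to metric: weight = 146 ÷ 2.2 = 66.3636 kg; height = (4×12 + 9) × 2.54 = 57 × 2.54 = 144.78 cm.
Mifflin-St Jeor (male): BMR = 10(66.3636) + 6.25(144.78) − 5(84) + 5 = 663.6364 + 904.875 − 420 + 5 = 1153.5114 kcal/day.
TEE = BMR × activity factor = 1153.5114 × 1.325 = 1528.4026 kcal/day.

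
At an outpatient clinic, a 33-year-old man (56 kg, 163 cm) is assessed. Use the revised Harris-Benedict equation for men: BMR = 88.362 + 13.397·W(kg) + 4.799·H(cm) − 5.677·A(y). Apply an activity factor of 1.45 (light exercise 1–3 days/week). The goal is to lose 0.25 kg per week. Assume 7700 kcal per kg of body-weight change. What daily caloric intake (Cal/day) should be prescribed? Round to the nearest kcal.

1804 Cal/day

Harris-Benedict: BMR = 88.362 + 13.397(56) + 4.799(163) − 5.677(33) = 1433.49 kcal/day.
TEE = 1433.49 × 1.45 = 2078.5605 kcal/day.
Required daily deficit = 0.25 × 7700 ÷ 7 = 275 kcal/day.
Target intake = 2078.5605 − 275 = 1803.5605 kcal/day.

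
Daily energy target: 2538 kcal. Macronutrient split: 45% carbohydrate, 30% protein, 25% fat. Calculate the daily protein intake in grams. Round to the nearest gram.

Protein energy = 30% × 2538 = 761.4 kcal.
At 4 kcal/g: 761.4 ÷ 4 = 190.35 g.

190 g/day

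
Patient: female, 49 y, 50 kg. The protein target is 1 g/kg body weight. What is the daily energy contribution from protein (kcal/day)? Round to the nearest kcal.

200 kcal/day

Protein = 1 g/kg × 50 kg = 50 g/day.
Protein energy = 50 g × 4 kcal/g = 200 kcal/day.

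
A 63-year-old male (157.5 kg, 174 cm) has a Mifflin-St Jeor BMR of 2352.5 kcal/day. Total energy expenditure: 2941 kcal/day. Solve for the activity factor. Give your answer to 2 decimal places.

1.25

Activity factor = TEE ÷ BMR = 2941 ÷ 2352.5 = 1.25.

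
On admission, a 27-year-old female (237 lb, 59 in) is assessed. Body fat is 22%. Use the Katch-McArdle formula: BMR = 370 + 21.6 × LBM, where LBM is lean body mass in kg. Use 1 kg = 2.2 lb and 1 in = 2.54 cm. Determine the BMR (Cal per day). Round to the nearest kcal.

Convert to metric: weight = 237 ÷ 2.2 = 107.7273 kg; height = 59 × 2.54 = 149.86 cm.
LBM = 107.7273 × (1 − 0.22) = 84.0273 kg. Katch-McArdle: BMR = 370 + 21.6 × 84.0273 = 2184.9891 kcal/day.

2185 Cal per day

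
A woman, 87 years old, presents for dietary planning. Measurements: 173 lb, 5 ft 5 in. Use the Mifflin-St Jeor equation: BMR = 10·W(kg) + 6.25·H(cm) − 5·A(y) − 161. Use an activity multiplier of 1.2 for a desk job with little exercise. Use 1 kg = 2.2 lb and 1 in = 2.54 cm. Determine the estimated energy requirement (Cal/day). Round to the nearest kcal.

1467 Cal/day

Convert to metric: weight = 173 ÷ 2.2 = 78.6364 kg; height = (5×12 + 5) × 2.54 = 65 × 2.54 = 165.1 cm.
Mifflin-St Jeor (female): BMR = 10(78.6364) + 6.25(165.1) − 5(87) − 161 = 786.3636 + 1031.875 − 435 − 161 = 1222.2386 kcal/day.
TEE = BMR × activity factor = 1222.2386 × 1.2 = 1466.6864 kcal/day.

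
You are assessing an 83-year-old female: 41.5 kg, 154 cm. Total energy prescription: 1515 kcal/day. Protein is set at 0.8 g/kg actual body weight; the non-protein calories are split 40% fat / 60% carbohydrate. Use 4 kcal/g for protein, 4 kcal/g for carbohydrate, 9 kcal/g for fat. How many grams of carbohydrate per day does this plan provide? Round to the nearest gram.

207 g/day

Protein = 0.8 × 41.5 = 33.2 g → 33.2 × 4 = 132.8 kcal.
Non-protein calories = 1515 − 132.8 = 1382.2 kcal.
Fat: 40% × 1382.2 = 552.88 kcal; carbohydrate: 829.32 kcal.
Carbohydrate: 829.32 kcal ÷ 4 kcal/g = 207.33 g.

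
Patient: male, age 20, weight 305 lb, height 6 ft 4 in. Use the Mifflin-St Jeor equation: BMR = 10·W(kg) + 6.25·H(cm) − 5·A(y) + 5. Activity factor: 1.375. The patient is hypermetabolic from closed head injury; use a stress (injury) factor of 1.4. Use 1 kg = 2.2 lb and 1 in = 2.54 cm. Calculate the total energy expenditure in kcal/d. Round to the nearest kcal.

4808 kcal/d

Convert to metric: weight = 305 ÷ 2.2 = 138.6364 kg; height = (6×12 + 4) × 2.54 = 76 × 2.54 = 193.04 cm.
Mifflin-St Jeor (male): BMR = 10(138.6364) + 6.25(193.04) − 5(20) + 5 = 1386.3636 + 1206.5 − 100 + 5 = 2497.8636 kcal/day.
TEE = BMR × activity factor = 2497.8636 × 1.375 = 3434.5625 kcal/day.
Apply stress factor: 3434.5625 × 1.4 = 4808.3875 kcal/day.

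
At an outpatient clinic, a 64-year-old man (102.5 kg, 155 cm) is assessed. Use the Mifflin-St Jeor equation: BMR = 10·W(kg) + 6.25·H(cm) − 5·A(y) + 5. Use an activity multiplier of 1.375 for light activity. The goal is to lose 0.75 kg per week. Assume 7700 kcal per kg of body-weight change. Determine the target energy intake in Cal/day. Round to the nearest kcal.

1483 Cal/day

Mifflin-St Jeor (male): BMR = 10(102.5) + 6.25(155) − 5(64) + 5 = 1025 + 968.75 − 320 + 5 = 1678.75 kcal/day.
TEE = 1678.75 × 1.375 = 2308.2813 kcal/day.
Required daily deficit = 0.75 × 7700 ÷ 7 = 825 kcal/day.
Target intake = 2308.2813 − 825 = 1483.2813 kcal/day.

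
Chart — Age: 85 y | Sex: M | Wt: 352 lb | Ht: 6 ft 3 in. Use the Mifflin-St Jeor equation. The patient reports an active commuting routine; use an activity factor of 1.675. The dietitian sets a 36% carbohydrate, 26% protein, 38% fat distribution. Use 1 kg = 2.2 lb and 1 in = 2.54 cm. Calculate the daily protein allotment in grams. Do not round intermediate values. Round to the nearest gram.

258 g/day

Convert to metric: weight = 352 ÷ 2.2 = 160 kg; height = (6×12 + 3) × 2.54 = 75 × 2.54 = 190.5 cm.
Mifflin-St Jeor (male): BMR = 10(160) + 6.25(190.5) − 5(85) + 5 = 1600 + 1190.625 − 425 + 5 = 2370.625 kcal/day.
TEE = 2370.625 × 1.675 = 3970.7969 kcal/day.
Protein energy = 26% × 3970.7969 = 1032.4072 kcal.
Protein = 1032.4072 ÷ 4 kcal/g = 258.1018 g.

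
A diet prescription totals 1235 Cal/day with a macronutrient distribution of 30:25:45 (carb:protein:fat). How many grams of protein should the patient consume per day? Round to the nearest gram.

77 g/day

Protein energy = 25% × 1235 = 308.75 kcal.
At 4 kcal/g: 308.75 ÷ 4 = 77.1875 g.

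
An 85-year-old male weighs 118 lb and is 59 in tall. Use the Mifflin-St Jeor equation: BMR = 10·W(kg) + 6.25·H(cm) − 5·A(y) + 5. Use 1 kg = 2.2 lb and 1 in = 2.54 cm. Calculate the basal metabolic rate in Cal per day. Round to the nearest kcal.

Convert to metric: weight = 118 ÷ 2.2 = 53.6364 kg; height = 59 × 2.54 = 149.86 cm.
Mifflin-St Jeor (male): BMR = 10(53.6364) + 6.25(149.86) − 5(85) + 5 = 536.3636 + 936.625 − 425 + 5 = 1052.9886 kcal/day.

1053 Cal per day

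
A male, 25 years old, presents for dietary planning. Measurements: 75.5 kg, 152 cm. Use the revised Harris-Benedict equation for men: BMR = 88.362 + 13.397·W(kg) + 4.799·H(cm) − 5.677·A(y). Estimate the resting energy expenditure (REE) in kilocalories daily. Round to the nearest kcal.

1687 kilocalories daily

Harris-Benedict: BMR = 88.362 + 13.397(75.5) + 4.799(152) − 5.677(25) = 1687.3585 kcal/day.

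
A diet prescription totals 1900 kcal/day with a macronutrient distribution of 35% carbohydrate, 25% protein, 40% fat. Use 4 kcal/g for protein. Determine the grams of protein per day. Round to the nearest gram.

119 g/day

Protein energy = 25% × 1900 = 475 kcal.
At 4 kcal/g: 475 ÷ 4 = 118.75 g.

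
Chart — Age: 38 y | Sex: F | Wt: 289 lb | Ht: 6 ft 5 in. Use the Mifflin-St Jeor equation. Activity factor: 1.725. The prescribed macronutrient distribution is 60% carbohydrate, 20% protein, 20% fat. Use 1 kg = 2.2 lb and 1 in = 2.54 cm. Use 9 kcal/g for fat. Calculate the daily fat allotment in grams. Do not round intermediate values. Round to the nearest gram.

Convert to metric: weight = 289 ÷ 2.2 = 131.3636 kg; height = (6×12 + 5) × 2.54 = 77 × 2.54 = 195.58 cm.
Mifflin-St Jeor (female): BMR = 10(131.3636) + 6.25(195.58) − 5(38) − 161 = 1313.6364 + 1222.375 − 190 − 161 = 2185.0114 kcal/day.
TEE = 2185.0114 × 1.725 = 3769.1446 kcal/day.
Fat energy = 20% × 3769.1446 = 753.8289 kcal.
Fat = 753.8289 ÷ 9 kcal/g = 83.7588 g.

84 g/day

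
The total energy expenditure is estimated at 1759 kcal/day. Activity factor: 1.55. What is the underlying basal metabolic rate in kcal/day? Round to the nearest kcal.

1135 kcal/day

BMR = TEE ÷ activity factor = 1759 ÷ 1.55 = 1134.8387 kcal/day.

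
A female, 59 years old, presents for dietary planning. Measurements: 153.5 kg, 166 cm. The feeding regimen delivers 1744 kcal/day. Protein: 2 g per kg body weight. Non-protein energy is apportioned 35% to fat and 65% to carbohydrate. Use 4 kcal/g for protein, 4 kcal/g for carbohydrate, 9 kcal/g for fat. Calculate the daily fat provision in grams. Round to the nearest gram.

Protein = 2 × 153.5 = 307 g → 307 × 4 = 1228 kcal.
Non-protein calories = 1744 − 1228 = 516 kcal.
Fat: 35% × 516 = 180.6 kcal; carbohydrate: 335.4 kcal.
Fat: 180.6 kcal ÷ 9 kcal/g = 20.0667 g.

20 g/day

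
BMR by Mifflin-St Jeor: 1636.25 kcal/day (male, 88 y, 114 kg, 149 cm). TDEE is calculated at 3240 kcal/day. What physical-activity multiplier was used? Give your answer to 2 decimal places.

1.98

Activity factor = TEE ÷ BMR = 3240 ÷ 1636.25 = 1.98.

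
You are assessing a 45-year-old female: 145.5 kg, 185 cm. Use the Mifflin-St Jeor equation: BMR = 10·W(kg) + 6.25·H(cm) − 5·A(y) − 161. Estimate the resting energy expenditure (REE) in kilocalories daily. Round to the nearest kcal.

2225 kilocalories daily

Mifflin-St Jeor (female): BMR = 10(145.5) + 6.25(185) − 5(45) − 161 = 1455 + 1156.25 − 225 − 161 = 2225.25 kcal/day.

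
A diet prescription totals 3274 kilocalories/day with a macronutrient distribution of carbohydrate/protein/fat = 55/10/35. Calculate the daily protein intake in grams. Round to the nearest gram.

Protein energy = 10% × 3274 = 327.4 kcal.
At 4 kcal/g: 327.4 ÷ 4 = 81.85 g.

82 g/day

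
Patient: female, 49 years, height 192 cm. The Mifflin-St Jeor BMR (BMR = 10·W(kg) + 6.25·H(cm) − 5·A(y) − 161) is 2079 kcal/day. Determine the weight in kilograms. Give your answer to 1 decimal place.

2079 = 10·W + 6.25(192) − 5(49) − 161
10·W = 2079 − 794 = 1285, so W = 128.5 kg.

128.5 kg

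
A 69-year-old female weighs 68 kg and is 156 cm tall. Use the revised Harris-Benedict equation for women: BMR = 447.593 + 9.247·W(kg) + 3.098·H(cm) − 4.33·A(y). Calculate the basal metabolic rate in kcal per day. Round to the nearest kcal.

Harris-Benedict: BMR = 447.593 + 9.247(68) + 3.098(156) − 4.33(69) = 1260.907 kcal/day.

1261 kcal per day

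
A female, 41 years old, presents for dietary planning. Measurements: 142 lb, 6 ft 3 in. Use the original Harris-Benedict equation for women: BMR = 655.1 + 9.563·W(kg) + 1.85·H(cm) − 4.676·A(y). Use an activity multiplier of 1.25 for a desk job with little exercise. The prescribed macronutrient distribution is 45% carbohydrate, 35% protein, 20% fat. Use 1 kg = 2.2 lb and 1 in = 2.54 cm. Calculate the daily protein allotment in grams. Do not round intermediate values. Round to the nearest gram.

Convert to metric: weight = 142 ÷ 2.2 = 64.5455 kg; height = (6×12 + 3) × 2.54 = 75 × 2.54 = 190.5 cm.
Harris-Benedict: BMR = 655.1 + 9.563(64.5455) + 1.85(190.5) − 4.676(41) = 1433.0572 kcal/day.
TEE = 1433.0572 × 1.25 = 1791.3215 kcal/day.
Protein energy = 35% × 1791.3215 = 626.9625 kcal.
Protein = 626.9625 ÷ 4 kcal/g = 156.7406 g.

157 g/day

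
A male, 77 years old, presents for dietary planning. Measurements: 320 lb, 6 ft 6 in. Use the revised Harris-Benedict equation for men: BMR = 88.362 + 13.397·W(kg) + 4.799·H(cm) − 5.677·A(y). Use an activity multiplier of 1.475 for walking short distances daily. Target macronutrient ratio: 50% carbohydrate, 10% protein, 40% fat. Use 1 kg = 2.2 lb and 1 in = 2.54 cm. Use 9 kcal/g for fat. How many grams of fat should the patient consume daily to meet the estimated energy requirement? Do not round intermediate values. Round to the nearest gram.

Convert to metric: weight = 320 ÷ 2.2 = 145.4545 kg; height = (6×12 + 6) × 2.54 = 78 × 2.54 = 198.12 cm.
Harris-Benedict: BMR = 88.362 + 13.397(145.4545) + 4.799(198.12) − 5.677(77) = 2550.6654 kcal/day.
TEE = 2550.6654 × 1.475 = 3762.2315 kcal/day.
Fat energy = 40% × 3762.2315 = 1504.8926 kcal.
Fat = 1504.8926 ÷ 9 kcal/g = 167.2103 g.

167 g/day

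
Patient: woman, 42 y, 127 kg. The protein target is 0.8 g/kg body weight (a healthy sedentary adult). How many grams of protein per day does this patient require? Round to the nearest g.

Protein = 0.8 g/kg × 127 kg = 101.6 g/day.

102 g/day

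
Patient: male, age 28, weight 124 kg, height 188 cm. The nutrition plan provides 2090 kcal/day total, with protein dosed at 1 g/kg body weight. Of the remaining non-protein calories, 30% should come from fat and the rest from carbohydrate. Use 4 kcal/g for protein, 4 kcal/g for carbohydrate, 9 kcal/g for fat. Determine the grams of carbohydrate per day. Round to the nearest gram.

Protein = 1 × 124 = 124 g → 124 × 4 = 496 kcal.
Non-protein calories = 2090 − 496 = 1594 kcal.
Fat: 30% × 1594 = 478.2 kcal; carbohydrate: 1115.8 kcal.
Carbohydrate: 1115.8 kcal ÷ 4 kcal/g = 278.95 g.

279 g/day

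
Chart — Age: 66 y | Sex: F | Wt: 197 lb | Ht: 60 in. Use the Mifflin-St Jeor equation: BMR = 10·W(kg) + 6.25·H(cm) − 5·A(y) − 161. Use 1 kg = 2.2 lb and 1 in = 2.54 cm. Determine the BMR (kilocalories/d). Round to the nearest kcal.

Convert to metric: weight = 197 ÷ 2.2 = 89.5455 kg; height = 60 × 2.54 = 152.4 cm.
Mifflin-St Jeor (female): BMR = 10(89.5455) + 6.25(152.4) − 5(66) − 161 = 895.4545 + 952.5 − 330 − 161 = 1356.9545 kcal/day.

1357 kilocalories/d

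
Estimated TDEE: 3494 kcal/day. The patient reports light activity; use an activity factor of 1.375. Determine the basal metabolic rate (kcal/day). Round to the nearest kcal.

BMR = TEE ÷ activity factor = 3494 ÷ 1.375 = 2541.0909 kcal/day.

2541 kcal/day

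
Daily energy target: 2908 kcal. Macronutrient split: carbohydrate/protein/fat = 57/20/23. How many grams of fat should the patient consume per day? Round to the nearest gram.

Fat energy = 23% × 2908 = 668.84 kcal.
At 9 kcal/g: 668.84 ÷ 9 = 74.3156 g.

74 g/day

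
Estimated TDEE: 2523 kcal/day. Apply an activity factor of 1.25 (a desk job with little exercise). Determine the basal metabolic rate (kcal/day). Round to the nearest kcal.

2018 kcal/day

BMR = TEE ÷ activity factor = 2523 ÷ 1.25 = 2018.4 kcal/day.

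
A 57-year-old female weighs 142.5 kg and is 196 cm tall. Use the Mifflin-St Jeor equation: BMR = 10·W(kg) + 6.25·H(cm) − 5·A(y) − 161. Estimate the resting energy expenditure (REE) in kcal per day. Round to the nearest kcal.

Mifflin-St Jeor (female): BMR = 10(142.5) + 6.25(196) − 5(57) − 161 = 1425 + 1225 − 285 − 161 = 2204 kcal/day.

2204 kcal per day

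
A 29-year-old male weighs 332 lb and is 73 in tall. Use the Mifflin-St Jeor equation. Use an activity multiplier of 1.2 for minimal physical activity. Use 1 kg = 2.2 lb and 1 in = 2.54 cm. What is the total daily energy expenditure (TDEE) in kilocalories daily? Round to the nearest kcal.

3034 kilocalories daily

Convert to metric: weight = 332 ÷ 2.2 = 150.9091 kg; height = 73 × 2.54 = 185.42 cm.
Mifflin-St Jeor (male): BMR = 10(150.9091) + 6.25(185.42) − 5(29) + 5 = 1509.0909 + 1158.875 − 145 + 5 = 2527.9659 kcal/day.
TEE = BMR × activity factor = 2527.9659 × 1.2 = 3033.5591 kcal/day.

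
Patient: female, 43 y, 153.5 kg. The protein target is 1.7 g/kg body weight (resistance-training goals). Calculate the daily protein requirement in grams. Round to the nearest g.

261 g/day

Protein = 1.7 g/kg × 153.5 kg = 260.95 g/day.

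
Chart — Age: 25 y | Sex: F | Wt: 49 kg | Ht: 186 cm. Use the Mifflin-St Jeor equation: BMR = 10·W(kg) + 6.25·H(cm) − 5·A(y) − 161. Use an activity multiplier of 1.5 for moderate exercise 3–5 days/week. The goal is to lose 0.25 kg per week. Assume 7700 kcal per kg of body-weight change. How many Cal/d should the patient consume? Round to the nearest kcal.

Mifflin-St Jeor (female): BMR = 10(49) + 6.25(186) − 5(25) − 161 = 490 + 1162.5 − 125 − 161 = 1366.5 kcal/day.
TEE = 1366.5 × 1.5 = 2049.75 kcal/day.
Required daily deficit = 0.25 × 7700 ÷ 7 = 275 kcal/day.
Target intake = 2049.75 − 275 = 1774.75 kcal/day.

1775 Cal/d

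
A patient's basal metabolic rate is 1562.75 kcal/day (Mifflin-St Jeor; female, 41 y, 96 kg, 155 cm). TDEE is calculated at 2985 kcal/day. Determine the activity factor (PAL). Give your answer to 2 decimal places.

1.91

Activity factor = TEE ÷ BMR = 2985 ÷ 1562.75 = 1.91.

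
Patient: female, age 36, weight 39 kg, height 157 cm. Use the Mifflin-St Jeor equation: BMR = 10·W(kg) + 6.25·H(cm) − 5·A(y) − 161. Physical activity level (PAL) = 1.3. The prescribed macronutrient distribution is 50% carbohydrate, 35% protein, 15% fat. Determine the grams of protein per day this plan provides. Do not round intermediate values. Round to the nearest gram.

Mifflin-St Jeor (female): BMR = 10(39) + 6.25(157) − 5(36) − 161 = 390 + 981.25 − 180 − 161 = 1030.25 kcal/day.
TEE = 1030.25 × 1.3 = 1339.325 kcal/day.
Protein energy = 35% × 1339.325 = 468.7638 kcal.
Protein = 468.7638 ÷ 4 kcal/g = 117.1909 g.

117 g/day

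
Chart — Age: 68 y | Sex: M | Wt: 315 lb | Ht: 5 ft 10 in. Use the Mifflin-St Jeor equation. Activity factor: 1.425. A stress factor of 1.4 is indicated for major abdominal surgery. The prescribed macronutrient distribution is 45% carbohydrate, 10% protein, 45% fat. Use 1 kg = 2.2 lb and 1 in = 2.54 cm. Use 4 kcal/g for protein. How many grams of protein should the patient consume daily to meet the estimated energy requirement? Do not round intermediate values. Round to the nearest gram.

110 g/day

Convert to metric: weight = 315 ÷ 2.2 = 143.1818 kg; height = (5×12 + 10) × 2.54 = 70 × 2.54 = 177.8 cm.
Mifflin-St Jeor (male): BMR = 10(143.1818) + 6.25(177.8) − 5(68) + 5 = 1431.8182 + 1111.25 − 340 + 5 = 2208.0682 kcal/day.
TEE = 2208.0682 × 1.425 = 3146.4972 kcal/day.
With stress factor 1.4: 3146.4972 × 1.4 = 4405.096 kcal/day.
Protein energy = 10% × 4405.096 = 440.5096 kcal.
Protein = 440.5096 ÷ 4 kcal/g = 110.1274 g.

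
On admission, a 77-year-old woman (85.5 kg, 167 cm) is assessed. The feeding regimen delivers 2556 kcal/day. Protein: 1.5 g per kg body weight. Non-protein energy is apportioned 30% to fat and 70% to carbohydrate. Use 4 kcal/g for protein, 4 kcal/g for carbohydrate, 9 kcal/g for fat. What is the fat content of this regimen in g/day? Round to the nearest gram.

68 g/day

Protein = 1.5 × 85.5 = 128.25 g → 128.25 × 4 = 513 kcal.
Non-protein calories = 2556 − 513 = 2043 kcal.
Fat: 30% × 2043 = 612.9 kcal; carbohydrate: 1430.1 kcal.
Fat: 612.9 kcal ÷ 9 kcal/g = 68.1 g.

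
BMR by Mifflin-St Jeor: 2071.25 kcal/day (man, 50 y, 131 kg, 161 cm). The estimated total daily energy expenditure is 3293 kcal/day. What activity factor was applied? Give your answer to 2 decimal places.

1.59

Activity factor = TEE ÷ BMR = 3293 ÷ 2071.25 = 1.59.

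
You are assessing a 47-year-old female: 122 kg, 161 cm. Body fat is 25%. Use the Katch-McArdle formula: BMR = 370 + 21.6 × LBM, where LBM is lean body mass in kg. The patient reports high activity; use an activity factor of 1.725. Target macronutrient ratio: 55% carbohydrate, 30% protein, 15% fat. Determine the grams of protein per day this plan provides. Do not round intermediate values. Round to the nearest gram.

LBM = 122 × (1 − 0.25) = 91.5 kg. Katch-McArdle: BMR = 370 + 21.6 × 91.5 = 2346.4 kcal/day.
TEE = 2346.4 × 1.725 = 4047.54 kcal/day.
Protein energy = 30% × 4047.54 = 1214.262 kcal.
Protein = 1214.262 ÷ 4 kcal/g = 303.5655 g.

304 g/day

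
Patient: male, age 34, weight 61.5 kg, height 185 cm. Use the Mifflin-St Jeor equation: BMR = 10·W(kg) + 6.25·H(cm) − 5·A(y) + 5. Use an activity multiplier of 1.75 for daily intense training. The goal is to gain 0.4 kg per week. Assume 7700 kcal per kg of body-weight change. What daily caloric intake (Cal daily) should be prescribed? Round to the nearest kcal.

Mifflin-St Jeor (male): BMR = 10(61.5) + 6.25(185) − 5(34) + 5 = 615 + 1156.25 − 170 + 5 = 1606.25 kcal/day.
TEE = 1606.25 × 1.75 = 2810.9375 kcal/day.
Required daily surplus = 0.4 × 7700 ÷ 7 = 440 kcal/day.
Target intake = 2810.9375 + 440 = 3250.9375 kcal/day.

3251 Cal daily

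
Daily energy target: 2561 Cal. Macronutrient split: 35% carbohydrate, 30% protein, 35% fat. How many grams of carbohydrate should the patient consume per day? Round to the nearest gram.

Carbohydrate energy = 35% × 2561 = 896.35 kcal.
At 4 kcal/g: 896.35 ÷ 4 = 224.0875 g.

224 g/day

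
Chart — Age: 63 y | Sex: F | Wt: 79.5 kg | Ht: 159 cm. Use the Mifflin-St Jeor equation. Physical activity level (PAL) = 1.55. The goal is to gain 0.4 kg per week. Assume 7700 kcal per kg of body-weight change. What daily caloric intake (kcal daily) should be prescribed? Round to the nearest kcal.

Mifflin-St Jeor (female): BMR = 10(79.5) + 6.25(159) − 5(63) − 161 = 795 + 993.75 − 315 − 161 = 1312.75 kcal/day.
TEE = 1312.75 × 1.55 = 2034.7625 kcal/day.
Required daily surplus = 0.4 × 7700 ÷ 7 = 440 kcal/day.
Target intake = 2034.7625 + 440 = 2474.7625 kcal/day.

2475 kcal daily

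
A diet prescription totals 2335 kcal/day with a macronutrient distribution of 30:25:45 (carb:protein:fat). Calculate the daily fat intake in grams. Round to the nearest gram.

Fat energy = 45% × 2335 = 1050.75 kcal.
At 9 kcal/g: 1050.75 ÷ 9 = 116.75 g.

117 g/day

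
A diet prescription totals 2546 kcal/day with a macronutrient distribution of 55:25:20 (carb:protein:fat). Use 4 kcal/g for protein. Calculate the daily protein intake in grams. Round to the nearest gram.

Protein energy = 25% × 2546 = 636.5 kcal.
At 4 kcal/g: 636.5 ÷ 4 = 159.125 g.

159 g/day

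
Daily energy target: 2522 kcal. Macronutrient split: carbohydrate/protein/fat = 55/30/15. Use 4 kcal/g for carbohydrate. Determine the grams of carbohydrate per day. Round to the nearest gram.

347 g/day

Carbohydrate energy = 55% × 2522 = 1387.1 kcal.
At 4 kcal/g: 1387.1 ÷ 4 = 346.775 g.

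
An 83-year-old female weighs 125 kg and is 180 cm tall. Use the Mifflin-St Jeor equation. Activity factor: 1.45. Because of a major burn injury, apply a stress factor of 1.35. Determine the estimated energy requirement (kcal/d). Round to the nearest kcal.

3522 kcal/d

Mifflin-St Jeor (female): BMR = 10(125) + 6.25(180) − 5(83) − 161 = 1250 + 1125 − 415 − 161 = 1799 kcal/day.
TEE = BMR × activity factor = 1799 × 1.45 = 2608.55 kcal/day.
Apply stress factor: 2608.55 × 1.35 = 3521.5425 kcal/day.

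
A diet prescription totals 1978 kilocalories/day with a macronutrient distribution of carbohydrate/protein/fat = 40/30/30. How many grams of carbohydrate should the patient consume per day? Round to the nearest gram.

Carbohydrate energy = 40% × 1978 = 791.2 kcal.
At 4 kcal/g: 791.2 ÷ 4 = 197.8 g.

198 g/day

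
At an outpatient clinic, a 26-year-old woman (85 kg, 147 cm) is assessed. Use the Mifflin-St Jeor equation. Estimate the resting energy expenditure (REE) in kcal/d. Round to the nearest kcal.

1478 kcal/d

Mifflin-St Jeor (female): BMR = 10(85) + 6.25(147) − 5(26) − 161 = 850 + 918.75 − 130 − 161 = 1477.75 kcal/day.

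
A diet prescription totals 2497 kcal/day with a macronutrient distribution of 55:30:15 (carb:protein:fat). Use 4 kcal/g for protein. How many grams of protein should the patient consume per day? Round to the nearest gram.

187 g/day

Protein energy = 30% × 2497 = 749.1 kcal.
At 4 kcal/g: 749.1 ÷ 4 = 187.275 g.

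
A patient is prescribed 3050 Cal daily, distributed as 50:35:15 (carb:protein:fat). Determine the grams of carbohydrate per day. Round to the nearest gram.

Carbohydrate energy = 50% × 3050 = 1525 kcal.
At 4 kcal/g: 1525 ÷ 4 = 381.25 g.

381 g/day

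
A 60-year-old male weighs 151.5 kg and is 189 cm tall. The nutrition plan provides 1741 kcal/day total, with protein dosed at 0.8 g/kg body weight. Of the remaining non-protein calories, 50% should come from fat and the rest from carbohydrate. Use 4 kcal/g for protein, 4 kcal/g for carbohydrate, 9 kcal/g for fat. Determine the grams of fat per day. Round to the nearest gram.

Protein = 0.8 × 151.5 = 121.2 g → 121.2 × 4 = 484.8 kcal.
Non-protein calories = 1741 − 484.8 = 1256.2 kcal.
Fat: 50% × 1256.2 = 628.1 kcal; carbohydrate: 628.1 kcal.
Fat: 628.1 kcal ÷ 9 kcal/g = 69.7889 g.

70 g/day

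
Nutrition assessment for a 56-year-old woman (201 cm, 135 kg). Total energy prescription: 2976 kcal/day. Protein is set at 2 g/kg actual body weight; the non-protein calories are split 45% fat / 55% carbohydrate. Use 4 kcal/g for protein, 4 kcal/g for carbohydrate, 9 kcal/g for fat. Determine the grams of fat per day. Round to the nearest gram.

Protein = 2 × 135 = 270 g → 270 × 4 = 1080 kcal.
Non-protein calories = 2976 − 1080 = 1896 kcal.
Fat: 45% × 1896 = 853.2 kcal; carbohydrate: 1042.8 kcal.
Fat: 853.2 kcal ÷ 9 kcal/g = 94.8 g.

95 g/day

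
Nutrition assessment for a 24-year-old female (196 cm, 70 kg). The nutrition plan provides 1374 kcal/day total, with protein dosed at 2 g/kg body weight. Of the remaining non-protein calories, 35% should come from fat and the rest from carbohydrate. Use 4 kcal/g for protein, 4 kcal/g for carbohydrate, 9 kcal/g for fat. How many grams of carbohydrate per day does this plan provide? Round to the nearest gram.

132 g/day

Protein = 2 × 70 = 140 g → 140 × 4 = 560 kcal.
Non-protein calories = 1374 − 560 = 814 kcal.
Fat: 35% × 814 = 284.9 kcal; carbohydrate: 529.1 kcal.
Carbohydrate: 529.1 kcal ÷ 4 kcal/g = 132.275 g.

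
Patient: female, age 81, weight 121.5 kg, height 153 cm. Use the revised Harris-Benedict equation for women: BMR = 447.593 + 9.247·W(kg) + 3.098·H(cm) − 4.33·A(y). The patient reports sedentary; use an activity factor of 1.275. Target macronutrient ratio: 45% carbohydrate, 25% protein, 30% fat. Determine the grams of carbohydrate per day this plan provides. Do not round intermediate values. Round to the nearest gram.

243 g/day

Harris-Benedict: BMR = 447.593 + 9.247(121.5) + 3.098(153) − 4.33(81) = 1694.3675 kcal/day.
TEE = 1694.3675 × 1.275 = 2160.3186 kcal/day.
Carbohydrate energy = 45% × 2160.3186 = 972.1434 kcal.
Carbohydrate = 972.1434 ÷ 4 kcal/g = 243.0358 g.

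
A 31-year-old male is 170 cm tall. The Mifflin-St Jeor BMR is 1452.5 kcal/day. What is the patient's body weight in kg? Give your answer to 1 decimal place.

54.0 kg

1452.5 = 10·W + 6.25(170) − 5(31) + 5
10·W = 1452.5 − 912.5 = 540, so W = 54 kg.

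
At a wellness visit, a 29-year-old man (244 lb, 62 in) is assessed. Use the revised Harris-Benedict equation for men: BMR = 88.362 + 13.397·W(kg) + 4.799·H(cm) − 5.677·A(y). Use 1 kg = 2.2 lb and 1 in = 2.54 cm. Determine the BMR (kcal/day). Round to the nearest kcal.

Convert to metric: weight = 244 ÷ 2.2 = 110.9091 kg; height = 62 × 2.54 = 157.48 cm.
Harris-Benedict: BMR = 88.362 + 13.397(110.9091) + 4.799(157.48) − 5.677(29) = 2165.3246 kcal/day.

2165 kcal/day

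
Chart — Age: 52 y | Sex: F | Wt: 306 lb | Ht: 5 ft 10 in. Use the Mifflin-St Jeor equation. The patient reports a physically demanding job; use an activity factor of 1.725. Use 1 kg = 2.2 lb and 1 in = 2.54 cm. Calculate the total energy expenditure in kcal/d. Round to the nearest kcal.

3590 kcal/d

Convert to metric: weight = 306 ÷ 2.2 = 139.0909 kg; height = (5×12 + 10) × 2.54 = 70 × 2.54 = 177.8 cm.
Mifflin-St Jeor (female): BMR = 10(139.0909) + 6.25(177.8) − 5(52) − 161 = 1390.9091 + 1111.25 − 260 − 161 = 2081.1591 kcal/day.
TEE = BMR × activity factor = 2081.1591 × 1.725 = 3589.9994 kcal/day.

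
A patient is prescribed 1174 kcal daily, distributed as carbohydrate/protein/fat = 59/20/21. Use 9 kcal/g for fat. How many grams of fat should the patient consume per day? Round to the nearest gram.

27 g/day

Fat energy = 21% × 1174 = 246.54 kcal.
At 9 kcal/g: 246.54 ÷ 9 = 27.3933 g.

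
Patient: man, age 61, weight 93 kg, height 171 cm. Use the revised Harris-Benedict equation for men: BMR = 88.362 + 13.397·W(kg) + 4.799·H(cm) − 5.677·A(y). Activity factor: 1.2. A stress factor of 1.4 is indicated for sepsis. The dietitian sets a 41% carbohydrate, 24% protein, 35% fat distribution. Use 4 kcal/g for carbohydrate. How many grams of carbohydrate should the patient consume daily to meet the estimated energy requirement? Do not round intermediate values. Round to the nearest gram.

Harris-Benedict: BMR = 88.362 + 13.397(93) + 4.799(171) − 5.677(61) = 1808.615 kcal/day.
TEE = 1808.615 × 1.2 = 2170.338 kcal/day.
With stress factor 1.4: 2170.338 × 1.4 = 3038.4732 kcal/day.
Carbohydrate energy = 41% × 3038.4732 = 1245.774 kcal.
Carbohydrate = 1245.774 ÷ 4 kcal/g = 311.4435 g.

311 g/day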